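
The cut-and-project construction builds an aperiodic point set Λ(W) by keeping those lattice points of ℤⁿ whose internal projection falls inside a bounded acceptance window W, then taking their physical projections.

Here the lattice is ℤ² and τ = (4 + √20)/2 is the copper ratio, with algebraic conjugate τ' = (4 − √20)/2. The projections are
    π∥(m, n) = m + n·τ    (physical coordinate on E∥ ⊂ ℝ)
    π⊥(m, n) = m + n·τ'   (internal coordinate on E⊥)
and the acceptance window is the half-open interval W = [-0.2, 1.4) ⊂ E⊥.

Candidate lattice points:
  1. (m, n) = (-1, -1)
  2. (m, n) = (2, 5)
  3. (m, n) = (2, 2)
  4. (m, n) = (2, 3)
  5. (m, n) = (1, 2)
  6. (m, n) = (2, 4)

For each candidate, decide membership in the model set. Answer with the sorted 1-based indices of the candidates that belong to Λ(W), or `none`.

Compute τ' = (4−√20)/2 = -0.23607, so π⊥(m,n) = m -0.23607·n.
candidate 1: (m,n)=(-1,-1) → π∥ = -1-1·τ ≈ -5.23607, π⊥ = -1-1·τ' ≈ -0.76393 ∉ [-0.2, 1.4) ⇒ out
candidate 2: (m,n)=(2,5) → π∥ = 2+5·τ ≈ 23.18034, π⊥ = 2+5·τ' ≈ 0.81966 ∈ [-0.2, 1.4) ⇒ IN Λ
candidate 3: (m,n)=(2,2) → π∥ = 2+2·τ ≈ 10.47214, π⊥ = 2+2·τ' ≈ 1.52786 ∉ [-0.2, 1.4) ⇒ out
candidate 4: (m,n)=(2,3) → π∥ = 2+3·τ ≈ 14.70820, π⊥ = 2+3·τ' ≈ 1.29180 ∈ [-0.2, 1.4) ⇒ IN Λ
candidate 5: (m,n)=(1,2) → π∥ = 1+2·τ ≈ 9.47214, π⊥ = 1+2·τ' ≈ 0.52786 ∈ [-0.2, 1.4) ⇒ IN Λ
candidate 6: (m,n)=(2,4) → π∥ = 2+4·τ ≈ 18.94427, π⊥ = 2+4·τ' ≈ 1.05573 ∈ [-0.2, 1.4) ⇒ IN Λ

2, 4, 5, 6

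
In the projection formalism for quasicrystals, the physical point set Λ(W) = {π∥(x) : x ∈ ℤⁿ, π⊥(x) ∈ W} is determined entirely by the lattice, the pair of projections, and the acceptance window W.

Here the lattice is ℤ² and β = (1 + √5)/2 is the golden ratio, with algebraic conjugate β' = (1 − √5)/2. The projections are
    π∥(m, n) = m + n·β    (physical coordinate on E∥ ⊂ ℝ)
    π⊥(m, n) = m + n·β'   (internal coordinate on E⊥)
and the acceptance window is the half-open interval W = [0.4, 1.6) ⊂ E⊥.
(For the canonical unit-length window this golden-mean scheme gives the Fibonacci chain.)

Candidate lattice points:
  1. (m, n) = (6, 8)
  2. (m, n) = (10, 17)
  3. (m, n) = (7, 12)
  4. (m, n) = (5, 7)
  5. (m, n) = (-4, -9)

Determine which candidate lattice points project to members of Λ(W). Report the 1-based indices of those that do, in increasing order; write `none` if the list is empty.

Compute β' = (1−√5)/2 = -0.61803, so π⊥(m,n) = m -0.61803·n.
candidate 1: (m,n)=(6,8) → π∥ = 6+8·β ≈ 18.94427, π⊥ = 6+8·β' ≈ 1.05573 ∈ [0.4, 1.6) ⇒ IN Λ
candidate 2: (m,n)=(10,17) → π∥ = 10+17·β ≈ 37.50658, π⊥ = 10+17·β' ≈ -0.50658 ∉ [0.4, 1.6) ⇒ out
candidate 3: (m,n)=(7,12) → π∥ = 7+12·β ≈ 26.41641, π⊥ = 7+12·β' ≈ -0.41641 ∉ [0.4, 1.6) ⇒ out
candidate 4: (m,n)=(5,7) → π∥ = 5+7·β ≈ 16.32624, π⊥ = 5+7·β' ≈ 0.67376 ∈ [0.4, 1.6) ⇒ IN Λ
candidate 5: (m,n)=(-4,-9) → π∥ = -4-9·β ≈ -18.56231, π⊥ = -4-9·β' ≈ 1.56231 ∈ [0.4, 1.6) ⇒ IN Λ

1, 4, 5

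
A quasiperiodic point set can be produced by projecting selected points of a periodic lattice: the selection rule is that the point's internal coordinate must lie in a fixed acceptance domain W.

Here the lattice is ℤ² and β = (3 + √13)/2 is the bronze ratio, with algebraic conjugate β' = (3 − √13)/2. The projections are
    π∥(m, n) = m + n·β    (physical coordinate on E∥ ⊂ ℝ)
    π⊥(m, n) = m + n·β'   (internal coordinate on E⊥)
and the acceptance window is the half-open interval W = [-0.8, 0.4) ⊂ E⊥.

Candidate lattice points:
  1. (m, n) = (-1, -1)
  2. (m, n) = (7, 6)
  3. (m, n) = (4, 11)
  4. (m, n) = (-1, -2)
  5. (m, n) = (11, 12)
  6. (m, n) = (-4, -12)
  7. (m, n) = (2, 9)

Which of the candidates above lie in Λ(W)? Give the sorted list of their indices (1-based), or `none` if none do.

β' = (3−√13)/2 ≈ -0.3028.
candidate 1: (m,n)=(-1,-1) → π∥ = -1-1·β ≈ -4.3028, π⊥ = -1-1·β' ≈ -0.6972 ∈ [-0.8, 0.4) ⇒ IN Λ
candidate 2: (m,n)=(7,6) → π∥ = 7+6·β ≈ 26.8167, π⊥ = 7+6·β' ≈ 5.1833 ∉ [-0.8, 0.4) ⇒ out
candidate 3: (m,n)=(4,11) → π∥ = 4+11·β ≈ 40.3305, π⊥ = 4+11·β' ≈ 0.6695 ∉ [-0.8, 0.4) ⇒ out
candidate 4: (m,n)=(-1,-2) → π∥ = -1-2·β ≈ -7.6056, π⊥ = -1-2·β' ≈ -0.3944 ∈ [-0.8, 0.4) ⇒ IN Λ
candidate 5: (m,n)=(11,12) → π∥ = 11+12·β ≈ 50.6333, π⊥ = 11+12·β' ≈ 7.3667 ∉ [-0.8, 0.4) ⇒ out
candidate 6: (m,n)=(-4,-12) → π∥ = -4-12·β ≈ -43.6333, π⊥ = -4-12·β' ≈ -0.3667 ∈ [-0.8, 0.4) ⇒ IN Λ
candidate 7: (m,n)=(2,9) → π∥ = 2+9·β ≈ 31.7250, π⊥ = 2+9·β' ≈ -0.7250 ∈ [-0.8, 0.4) ⇒ IN Λ

1, 4, 6, 7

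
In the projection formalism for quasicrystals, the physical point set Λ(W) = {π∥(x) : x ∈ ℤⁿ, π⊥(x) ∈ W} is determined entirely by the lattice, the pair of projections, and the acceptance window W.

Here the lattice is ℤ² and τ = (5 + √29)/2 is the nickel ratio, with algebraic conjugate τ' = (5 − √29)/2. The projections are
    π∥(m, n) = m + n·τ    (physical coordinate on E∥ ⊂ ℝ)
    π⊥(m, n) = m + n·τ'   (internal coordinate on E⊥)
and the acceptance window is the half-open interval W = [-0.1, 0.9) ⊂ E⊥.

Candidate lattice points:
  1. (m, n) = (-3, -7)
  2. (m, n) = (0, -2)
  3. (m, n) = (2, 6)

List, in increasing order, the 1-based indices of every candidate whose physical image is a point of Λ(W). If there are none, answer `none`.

2, 3

Compute τ' = (5−√29)/2 = -0.192582, so π⊥(m,n) = m -0.192582·n.
[1] lift (-3,-7): star map gives -1.651923; window check -0.1 ≤ -1.651923 < 0.9 is false → out
[2] lift (0,-2): star map gives 0.385165; window check -0.1 ≤ 0.385165 < 0.9 is true → IN Λ
[3] lift (2,6): star map gives 0.844506; window check -0.1 ≤ 0.844506 < 0.9 is true → IN Λ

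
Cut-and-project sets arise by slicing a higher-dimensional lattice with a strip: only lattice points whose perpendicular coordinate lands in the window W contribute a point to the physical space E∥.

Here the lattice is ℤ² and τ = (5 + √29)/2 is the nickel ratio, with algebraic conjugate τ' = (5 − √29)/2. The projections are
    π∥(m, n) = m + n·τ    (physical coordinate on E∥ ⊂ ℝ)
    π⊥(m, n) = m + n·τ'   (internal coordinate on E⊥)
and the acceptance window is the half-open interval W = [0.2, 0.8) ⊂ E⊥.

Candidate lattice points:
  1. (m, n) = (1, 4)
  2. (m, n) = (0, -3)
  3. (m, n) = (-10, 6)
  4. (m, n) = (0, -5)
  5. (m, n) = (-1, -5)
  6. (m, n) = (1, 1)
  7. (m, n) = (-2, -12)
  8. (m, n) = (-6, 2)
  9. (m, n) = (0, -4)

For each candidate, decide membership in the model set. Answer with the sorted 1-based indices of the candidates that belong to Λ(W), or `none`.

1, 2, 7, 9

τ' = (5−√29)/2 ≈ -0.1926.
[1] lift (1,4): star map gives 0.2297; window check 0.2 ≤ 0.2297 < 0.8 is true → IN Λ
[2] lift (0,-3): star map gives 0.5777; window check 0.2 ≤ 0.5777 < 0.8 is true → IN Λ
[3] lift (-10,6): star map gives -11.1555; window check 0.2 ≤ -11.1555 < 0.8 is false → out
[4] lift (0,-5): star map gives 0.9629; window check 0.2 ≤ 0.9629 < 0.8 is false → out
[5] lift (-1,-5): star map gives -0.0371; window check 0.2 ≤ -0.0371 < 0.8 is false → out
[6] lift (1,1): star map gives 0.8074; window check 0.2 ≤ 0.8074 < 0.8 is false → out
[7] lift (-2,-12): star map gives 0.3110; window check 0.2 ≤ 0.3110 < 0.8 is true → IN Λ
[8] lift (-6,2): star map gives -6.3852; window check 0.2 ≤ -6.3852 < 0.8 is false → out
[9] lift (0,-4): star map gives 0.7703; window check 0.2 ≤ 0.7703 < 0.8 is true → IN Λ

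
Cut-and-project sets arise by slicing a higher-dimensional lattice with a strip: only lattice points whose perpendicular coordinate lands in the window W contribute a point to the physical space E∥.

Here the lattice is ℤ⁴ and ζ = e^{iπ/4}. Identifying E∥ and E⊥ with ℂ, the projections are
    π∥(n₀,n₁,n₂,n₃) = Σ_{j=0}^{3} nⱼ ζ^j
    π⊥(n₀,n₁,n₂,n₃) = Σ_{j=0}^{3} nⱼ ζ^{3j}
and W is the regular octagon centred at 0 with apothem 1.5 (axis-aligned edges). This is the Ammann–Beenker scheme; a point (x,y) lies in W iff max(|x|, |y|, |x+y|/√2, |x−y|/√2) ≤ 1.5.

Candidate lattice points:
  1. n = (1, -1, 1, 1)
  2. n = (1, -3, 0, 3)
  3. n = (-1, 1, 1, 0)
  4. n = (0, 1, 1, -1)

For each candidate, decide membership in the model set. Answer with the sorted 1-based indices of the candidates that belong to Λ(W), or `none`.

Internal map: ζ^{3j} for j=0..3 gives (1,0), (−√2/2,√2/2), (0,−1), (√2/2,√2/2).
candidate 1: n = (1, -1, 1, 1) → π⊥ ≈ (+2.4142, -1.0000); max(|x|,|y|,|x±y|/√2) = 2.4142 > 1.5 ⇒ ∉ W
candidate 2: n = (1, -3, 0, 3) → π⊥ ≈ (+5.2426, +0.0000); max(|x|,|y|,|x±y|/√2) = 5.2426 > 1.5 ⇒ ∉ W
candidate 3: n = (-1, 1, 1, 0) → π⊥ ≈ (-1.7071, -0.2929); max(|x|,|y|,|x±y|/√2) = 1.7071 > 1.5 ⇒ ∉ W
candidate 4: n = (0, 1, 1, -1) → π⊥ ≈ (-1.4142, -1.0000); max(|x|,|y|,|x±y|/√2) = 1.7071 > 1.5 ⇒ ∉ W

none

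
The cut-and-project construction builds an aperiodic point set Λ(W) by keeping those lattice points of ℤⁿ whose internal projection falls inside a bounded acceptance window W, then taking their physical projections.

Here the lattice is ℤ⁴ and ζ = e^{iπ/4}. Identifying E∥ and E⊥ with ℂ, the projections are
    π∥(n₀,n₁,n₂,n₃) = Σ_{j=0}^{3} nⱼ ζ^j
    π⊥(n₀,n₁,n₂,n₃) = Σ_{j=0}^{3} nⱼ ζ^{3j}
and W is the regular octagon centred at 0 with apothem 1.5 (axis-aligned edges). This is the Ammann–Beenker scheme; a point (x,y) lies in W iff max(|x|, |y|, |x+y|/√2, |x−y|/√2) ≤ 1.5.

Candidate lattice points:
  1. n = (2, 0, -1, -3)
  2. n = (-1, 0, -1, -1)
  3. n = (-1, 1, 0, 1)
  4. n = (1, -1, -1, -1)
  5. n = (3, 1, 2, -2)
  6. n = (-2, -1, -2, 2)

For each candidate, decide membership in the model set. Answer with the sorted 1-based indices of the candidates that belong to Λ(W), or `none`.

With ζ = e^{iπ/4} the internal vectors are ζ^0,ζ^3,ζ^6,ζ^9.
#1 (2, 0, -1, -3): internal (-0.1213, -1.1213); octagon support 1.1213 vs apothem 1.5 → ∈ W
#2 (-1, 0, -1, -1): internal (-1.7071, 0.2929); octagon support 1.7071 vs apothem 1.5 → ∉ W
#3 (-1, 1, 0, 1): internal (-1.0000, 1.4142); octagon support 1.7071 vs apothem 1.5 → ∉ W
#4 (1, -1, -1, -1): internal (1.0000, -0.4142); octagon support 1.0000 vs apothem 1.5 → ∈ W
#5 (3, 1, 2, -2): internal (0.8787, -2.7071); octagon support 2.7071 vs apothem 1.5 → ∉ W
#6 (-2, -1, -2, 2): internal (0.1213, 2.7071); octagon support 2.7071 vs apothem 1.5 → ∉ W

1, 4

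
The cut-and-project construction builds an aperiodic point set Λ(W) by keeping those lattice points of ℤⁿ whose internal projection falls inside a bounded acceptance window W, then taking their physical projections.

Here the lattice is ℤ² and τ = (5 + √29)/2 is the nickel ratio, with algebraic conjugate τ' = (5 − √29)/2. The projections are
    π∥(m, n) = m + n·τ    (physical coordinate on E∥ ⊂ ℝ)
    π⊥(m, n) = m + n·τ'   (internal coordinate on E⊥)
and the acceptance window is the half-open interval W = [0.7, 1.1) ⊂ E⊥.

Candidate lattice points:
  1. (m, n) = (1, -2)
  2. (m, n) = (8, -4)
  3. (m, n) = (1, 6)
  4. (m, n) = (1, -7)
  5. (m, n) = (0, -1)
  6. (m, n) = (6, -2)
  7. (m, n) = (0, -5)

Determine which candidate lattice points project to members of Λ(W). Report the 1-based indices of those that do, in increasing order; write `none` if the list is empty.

7

Numerically τ ≈ 5.1926 and τ' = −1/τ ≈ -0.1926.
candidate 1: (m,n)=(1,-2) → π∥ = 1-2·τ ≈ -9.3852, π⊥ = 1-2·τ' ≈ 1.3852 ∉ [0.7, 1.1) ⇒ out
candidate 2: (m,n)=(8,-4) → π∥ = 8-4·τ ≈ -12.7703, π⊥ = 8-4·τ' ≈ 8.7703 ∉ [0.7, 1.1) ⇒ out
candidate 3: (m,n)=(1,6) → π∥ = 1+6·τ ≈ 32.1555, π⊥ = 1+6·τ' ≈ -0.1555 ∉ [0.7, 1.1) ⇒ out
candidate 4: (m,n)=(1,-7) → π∥ = 1-7·τ ≈ -35.3481, π⊥ = 1-7·τ' ≈ 2.3481 ∉ [0.7, 1.1) ⇒ out
candidate 5: (m,n)=(0,-1) → π∥ = 0-1·τ ≈ -5.1926, π⊥ = 0-1·τ' ≈ 0.1926 ∉ [0.7, 1.1) ⇒ out
candidate 6: (m,n)=(6,-2) → π∥ = 6-2·τ ≈ -4.3852, π⊥ = 6-2·τ' ≈ 6.3852 ∉ [0.7, 1.1) ⇒ out
candidate 7: (m,n)=(0,-5) → π∥ = 0-5·τ ≈ -25.9629, π⊥ = 0-5·τ' ≈ 0.9629 ∈ [0.7, 1.1) ⇒ IN Λ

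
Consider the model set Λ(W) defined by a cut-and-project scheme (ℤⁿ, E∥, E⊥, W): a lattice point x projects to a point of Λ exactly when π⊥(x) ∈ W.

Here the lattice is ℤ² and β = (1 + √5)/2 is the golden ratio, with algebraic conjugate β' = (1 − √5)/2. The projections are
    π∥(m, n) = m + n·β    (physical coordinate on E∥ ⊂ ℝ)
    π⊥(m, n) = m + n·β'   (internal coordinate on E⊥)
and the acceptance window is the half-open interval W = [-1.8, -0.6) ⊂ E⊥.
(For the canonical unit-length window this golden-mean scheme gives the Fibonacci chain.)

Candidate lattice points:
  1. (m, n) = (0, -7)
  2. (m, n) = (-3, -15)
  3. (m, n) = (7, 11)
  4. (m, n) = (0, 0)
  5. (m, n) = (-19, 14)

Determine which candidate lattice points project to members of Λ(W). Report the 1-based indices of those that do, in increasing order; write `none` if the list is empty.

none

Compute β' = (1−√5)/2 = -0.6180, so π⊥(m,n) = m -0.6180·n.
candidate 1: (m,n)=(0,-7) → π∥ = 0-7·β ≈ -11.3262, π⊥ = 0-7·β' ≈ 4.3262 ∉ [-1.8, -0.6) ⇒ out
candidate 2: (m,n)=(-3,-15) → π∥ = -3-15·β ≈ -27.2705, π⊥ = -3-15·β' ≈ 6.2705 ∉ [-1.8, -0.6) ⇒ out
candidate 3: (m,n)=(7,11) → π∥ = 7+11·β ≈ 24.7984, π⊥ = 7+11·β' ≈ 0.2016 ∉ [-1.8, -0.6) ⇒ out
candidate 4: (m,n)=(0,0) → π∥ = 0+0·β ≈ 0.0000, π⊥ = 0+0·β' ≈ 0.0000 ∉ [-1.8, -0.6) ⇒ out
candidate 5: (m,n)=(-19,14) → π∥ = -19+14·β ≈ 3.6525, π⊥ = -19+14·β' ≈ -27.6525 ∉ [-1.8, -0.6) ⇒ out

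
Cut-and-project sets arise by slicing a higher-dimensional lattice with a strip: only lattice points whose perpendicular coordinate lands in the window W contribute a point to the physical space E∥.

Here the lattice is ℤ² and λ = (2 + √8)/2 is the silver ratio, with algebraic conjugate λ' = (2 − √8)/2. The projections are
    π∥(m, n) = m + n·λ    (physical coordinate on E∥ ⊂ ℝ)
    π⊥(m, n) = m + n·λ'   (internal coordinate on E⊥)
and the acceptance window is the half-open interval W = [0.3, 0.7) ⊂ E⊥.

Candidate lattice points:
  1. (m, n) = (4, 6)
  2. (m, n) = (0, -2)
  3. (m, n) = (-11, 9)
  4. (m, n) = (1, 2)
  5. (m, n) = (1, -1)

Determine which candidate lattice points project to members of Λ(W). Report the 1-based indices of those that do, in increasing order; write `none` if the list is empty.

Compute λ' = (2−√8)/2 = -0.4142, so π⊥(m,n) = m -0.4142·n.
#1 (4,6): internal coord 4 + (6)·λ' = +1.5147; +1.5147 ∉ [0.3, 0.7) → out
#2 (0,-2): internal coord 0 + (-2)·λ' = +0.8284; +0.8284 ∉ [0.3, 0.7) → out
#3 (-11,9): internal coord -11 + (9)·λ' = -14.7279; -14.7279 ∉ [0.3, 0.7) → out
#4 (1,2): internal coord 1 + (2)·λ' = +0.1716; +0.1716 ∉ [0.3, 0.7) → out
#5 (1,-1): internal coord 1 + (-1)·λ' = +1.4142; +1.4142 ∉ [0.3, 0.7) → out

none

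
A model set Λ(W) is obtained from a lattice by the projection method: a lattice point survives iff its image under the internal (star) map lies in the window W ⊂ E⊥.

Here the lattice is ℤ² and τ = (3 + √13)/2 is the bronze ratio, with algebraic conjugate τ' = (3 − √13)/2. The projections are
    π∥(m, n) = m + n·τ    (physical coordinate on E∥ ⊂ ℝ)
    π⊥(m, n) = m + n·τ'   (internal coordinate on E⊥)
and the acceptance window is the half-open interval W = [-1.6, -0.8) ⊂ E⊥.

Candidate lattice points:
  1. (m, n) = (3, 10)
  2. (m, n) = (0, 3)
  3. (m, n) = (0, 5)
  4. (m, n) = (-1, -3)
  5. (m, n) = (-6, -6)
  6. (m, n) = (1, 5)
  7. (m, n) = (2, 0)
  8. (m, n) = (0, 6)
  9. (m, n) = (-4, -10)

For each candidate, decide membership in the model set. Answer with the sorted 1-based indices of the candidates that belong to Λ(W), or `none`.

τ' = (3−√13)/2 ≈ -0.3028.
candidate 1: (m,n)=(3,10) → π∥ = 3+10·τ ≈ 36.0278, π⊥ = 3+10·τ' ≈ -0.0278 ∉ [-1.6, -0.8) ⇒ out
candidate 2: (m,n)=(0,3) → π∥ = 0+3·τ ≈ 9.9083, π⊥ = 0+3·τ' ≈ -0.9083 ∈ [-1.6, -0.8) ⇒ IN Λ
candidate 3: (m,n)=(0,5) → π∥ = 0+5·τ ≈ 16.5139, π⊥ = 0+5·τ' ≈ -1.5139 ∈ [-1.6, -0.8) ⇒ IN Λ
candidate 4: (m,n)=(-1,-3) → π∥ = -1-3·τ ≈ -10.9083, π⊥ = -1-3·τ' ≈ -0.0917 ∉ [-1.6, -0.8) ⇒ out
candidate 5: (m,n)=(-6,-6) → π∥ = -6-6·τ ≈ -25.8167, π⊥ = -6-6·τ' ≈ -4.1833 ∉ [-1.6, -0.8) ⇒ out
candidate 6: (m,n)=(1,5) → π∥ = 1+5·τ ≈ 17.5139, π⊥ = 1+5·τ' ≈ -0.5139 ∉ [-1.6, -0.8) ⇒ out
candidate 7: (m,n)=(2,0) → π∥ = 2+0·τ ≈ 2.0000, π⊥ = 2+0·τ' ≈ 2.0000 ∉ [-1.6, -0.8) ⇒ out
candidate 8: (m,n)=(0,6) → π∥ = 0+6·τ ≈ 19.8167, π⊥ = 0+6·τ' ≈ -1.8167 ∉ [-1.6, -0.8) ⇒ out
candidate 9: (m,n)=(-4,-10) → π∥ = -4-10·τ ≈ -37.0278, π⊥ = -4-10·τ' ≈ -0.9722 ∈ [-1.6, -0.8) ⇒ IN Λ

2, 3, 9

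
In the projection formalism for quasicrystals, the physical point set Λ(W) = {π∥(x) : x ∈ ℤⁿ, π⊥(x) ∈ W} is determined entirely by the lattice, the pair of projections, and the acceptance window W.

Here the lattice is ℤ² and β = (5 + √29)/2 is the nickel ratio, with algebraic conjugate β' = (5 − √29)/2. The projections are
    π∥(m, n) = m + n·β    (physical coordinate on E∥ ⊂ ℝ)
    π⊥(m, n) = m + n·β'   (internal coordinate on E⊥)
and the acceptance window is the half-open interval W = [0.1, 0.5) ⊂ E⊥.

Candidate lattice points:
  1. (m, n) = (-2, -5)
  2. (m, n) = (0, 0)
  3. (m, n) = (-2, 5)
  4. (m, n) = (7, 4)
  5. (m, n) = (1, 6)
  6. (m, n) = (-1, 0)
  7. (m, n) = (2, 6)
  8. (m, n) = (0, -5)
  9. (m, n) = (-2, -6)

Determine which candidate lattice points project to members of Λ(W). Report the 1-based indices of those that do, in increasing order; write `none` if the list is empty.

β' = (5−√29)/2 ≈ -0.192582.
#1 (-2,-5): internal coord -2 + (-5)·β' = -1.037088; -1.037088 ∉ [0.1, 0.5) → out
#2 (0,0): internal coord 0 + (0)·β' = +0.000000; +0.000000 ∉ [0.1, 0.5) → out
#3 (-2,5): internal coord -2 + (5)·β' = -2.962912; -2.962912 ∉ [0.1, 0.5) → out
#4 (7,4): internal coord 7 + (4)·β' = +6.229670; +6.229670 ∉ [0.1, 0.5) → out
#5 (1,6): internal coord 1 + (6)·β' = -0.155494; -0.155494 ∉ [0.1, 0.5) → out
#6 (-1,0): internal coord -1 + (0)·β' = -1.000000; -1.000000 ∉ [0.1, 0.5) → out
#7 (2,6): internal coord 2 + (6)·β' = +0.844506; +0.844506 ∉ [0.1, 0.5) → out
#8 (0,-5): internal coord 0 + (-5)·β' = +0.962912; +0.962912 ∉ [0.1, 0.5) → out
#9 (-2,-6): internal coord -2 + (-6)·β' = -0.844506; -0.844506 ∉ [0.1, 0.5) → out

none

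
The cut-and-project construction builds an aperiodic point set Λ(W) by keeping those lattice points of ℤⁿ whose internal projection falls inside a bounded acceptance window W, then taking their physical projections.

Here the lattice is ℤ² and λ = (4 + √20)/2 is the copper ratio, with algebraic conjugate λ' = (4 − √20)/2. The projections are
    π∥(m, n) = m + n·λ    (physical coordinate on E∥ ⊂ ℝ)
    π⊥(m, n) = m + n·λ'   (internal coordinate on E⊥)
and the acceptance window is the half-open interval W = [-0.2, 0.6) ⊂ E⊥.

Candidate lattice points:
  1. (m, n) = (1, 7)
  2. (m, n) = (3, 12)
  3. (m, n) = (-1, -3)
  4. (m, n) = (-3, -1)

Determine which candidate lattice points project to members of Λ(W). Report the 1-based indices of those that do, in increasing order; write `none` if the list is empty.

Compute λ' = (4−√20)/2 = -0.23607, so π⊥(m,n) = m -0.23607·n.
#1 (1,7): internal coord 1 + (7)·λ' = -0.65248; -0.65248 ∉ [-0.2, 0.6) → out
#2 (3,12): internal coord 3 + (12)·λ' = +0.16718; +0.16718 ∈ [-0.2, 0.6) → IN Λ
#3 (-1,-3): internal coord -1 + (-3)·λ' = -0.29180; -0.29180 ∉ [-0.2, 0.6) → out
#4 (-3,-1): internal coord -3 + (-1)·λ' = -2.76393; -2.76393 ∉ [-0.2, 0.6) → out

2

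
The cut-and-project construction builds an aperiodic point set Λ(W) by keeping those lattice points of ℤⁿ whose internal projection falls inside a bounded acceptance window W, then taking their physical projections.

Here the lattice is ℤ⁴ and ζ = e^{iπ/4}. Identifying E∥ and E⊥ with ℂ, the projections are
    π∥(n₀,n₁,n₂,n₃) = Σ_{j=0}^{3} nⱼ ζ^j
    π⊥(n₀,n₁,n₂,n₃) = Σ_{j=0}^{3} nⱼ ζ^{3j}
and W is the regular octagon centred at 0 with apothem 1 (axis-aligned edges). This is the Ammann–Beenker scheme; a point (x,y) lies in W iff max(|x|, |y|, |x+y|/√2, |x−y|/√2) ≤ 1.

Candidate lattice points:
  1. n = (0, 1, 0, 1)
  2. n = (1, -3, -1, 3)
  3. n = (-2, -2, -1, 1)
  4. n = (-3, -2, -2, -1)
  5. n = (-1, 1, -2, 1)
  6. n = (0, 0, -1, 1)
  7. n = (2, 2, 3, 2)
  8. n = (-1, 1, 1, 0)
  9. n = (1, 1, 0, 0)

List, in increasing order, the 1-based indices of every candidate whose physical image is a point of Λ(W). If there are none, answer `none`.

3, 9

With ζ = e^{iπ/4} the internal vectors are ζ^0,ζ^3,ζ^6,ζ^9.
candidate 1: n = (0, 1, 0, 1) → π⊥ ≈ (+0.00000, +1.41421); max(|x|,|y|,|x±y|/√2) = 1.41421 > 1 ⇒ ∉ W
candidate 2: n = (1, -3, -1, 3) → π⊥ ≈ (+5.24264, +1.00000); max(|x|,|y|,|x±y|/√2) = 5.24264 > 1 ⇒ ∉ W
candidate 3: n = (-2, -2, -1, 1) → π⊥ ≈ (+0.12132, +0.29289); max(|x|,|y|,|x±y|/√2) = 0.29289 ≤ 1 ⇒ ∈ W
candidate 4: n = (-3, -2, -2, -1) → π⊥ ≈ (-2.29289, -0.12132); max(|x|,|y|,|x±y|/√2) = 2.29289 > 1 ⇒ ∉ W
candidate 5: n = (-1, 1, -2, 1) → π⊥ ≈ (-1.00000, +3.41421); max(|x|,|y|,|x±y|/√2) = 3.41421 > 1 ⇒ ∉ W
candidate 6: n = (0, 0, -1, 1) → π⊥ ≈ (+0.70711, +1.70711); max(|x|,|y|,|x±y|/√2) = 1.70711 > 1 ⇒ ∉ W
candidate 7: n = (2, 2, 3, 2) → π⊥ ≈ (+2.00000, -0.17157); max(|x|,|y|,|x±y|/√2) = 2.00000 > 1 ⇒ ∉ W
candidate 8: n = (-1, 1, 1, 0) → π⊥ ≈ (-1.70711, -0.29289); max(|x|,|y|,|x±y|/√2) = 1.70711 > 1 ⇒ ∉ W
candidate 9: n = (1, 1, 0, 0) → π⊥ ≈ (+0.29289, +0.70711); max(|x|,|y|,|x±y|/√2) = 0.70711 ≤ 1 ⇒ ∈ W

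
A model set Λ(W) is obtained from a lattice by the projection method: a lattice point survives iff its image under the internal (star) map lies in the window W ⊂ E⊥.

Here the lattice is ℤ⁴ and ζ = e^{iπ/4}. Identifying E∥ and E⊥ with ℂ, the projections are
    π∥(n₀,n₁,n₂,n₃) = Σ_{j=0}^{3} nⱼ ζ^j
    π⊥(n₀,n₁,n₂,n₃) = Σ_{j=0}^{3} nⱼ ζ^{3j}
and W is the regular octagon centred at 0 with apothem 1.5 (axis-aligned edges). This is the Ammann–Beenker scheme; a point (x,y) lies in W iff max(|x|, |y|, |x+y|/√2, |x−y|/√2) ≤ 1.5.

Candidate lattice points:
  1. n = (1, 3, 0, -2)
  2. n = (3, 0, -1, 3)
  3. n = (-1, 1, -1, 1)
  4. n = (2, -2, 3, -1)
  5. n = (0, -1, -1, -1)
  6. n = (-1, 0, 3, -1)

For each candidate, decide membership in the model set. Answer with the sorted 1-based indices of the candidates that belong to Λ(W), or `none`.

5

Internal map: ζ^{3j} for j=0..3 gives (1,0), (−√2/2,√2/2), (0,−1), (√2/2,√2/2).
#1 (1, 3, 0, -2): internal (-2.53553, 0.70711); octagon support 2.53553 vs apothem 1.5 → ∉ W
#2 (3, 0, -1, 3): internal (5.12132, 3.12132); octagon support 5.82843 vs apothem 1.5 → ∉ W
#3 (-1, 1, -1, 1): internal (-1.00000, 2.41421); octagon support 2.41421 vs apothem 1.5 → ∉ W
#4 (2, -2, 3, -1): internal (2.70711, -5.12132); octagon support 5.53553 vs apothem 1.5 → ∉ W
#5 (0, -1, -1, -1): internal (0.00000, -0.41421); octagon support 0.41421 vs apothem 1.5 → ∈ W
#6 (-1, 0, 3, -1): internal (-1.70711, -3.70711); octagon support 3.82843 vs apothem 1.5 → ∉ W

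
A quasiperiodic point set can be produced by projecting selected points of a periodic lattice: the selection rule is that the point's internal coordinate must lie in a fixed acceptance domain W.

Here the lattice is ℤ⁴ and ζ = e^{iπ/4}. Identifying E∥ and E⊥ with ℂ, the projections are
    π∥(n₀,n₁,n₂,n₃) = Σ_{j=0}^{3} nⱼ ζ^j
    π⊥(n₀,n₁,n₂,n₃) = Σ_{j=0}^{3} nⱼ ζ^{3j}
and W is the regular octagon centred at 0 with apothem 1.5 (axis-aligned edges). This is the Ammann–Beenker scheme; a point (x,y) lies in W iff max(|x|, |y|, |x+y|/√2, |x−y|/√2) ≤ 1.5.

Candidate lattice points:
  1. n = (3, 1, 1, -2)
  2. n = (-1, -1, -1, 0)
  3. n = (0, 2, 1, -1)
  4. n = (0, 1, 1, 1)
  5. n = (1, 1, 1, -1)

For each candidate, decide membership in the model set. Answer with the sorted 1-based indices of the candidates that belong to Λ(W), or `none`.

π⊥(n) = n₀ + n₁ζ³ + n₂ζ⁶ + n₃ζ⁹ where ζ = e^{iπ/4}.
candidate 1: n = (3, 1, 1, -2) → π⊥ ≈ (+0.8787, -1.7071); max(|x|,|y|,|x±y|/√2) = 1.8284 > 1.5 ⇒ ∉ W
candidate 2: n = (-1, -1, -1, 0) → π⊥ ≈ (-0.2929, +0.2929); max(|x|,|y|,|x±y|/√2) = 0.4142 ≤ 1.5 ⇒ ∈ W
candidate 3: n = (0, 2, 1, -1) → π⊥ ≈ (-2.1213, -0.2929); max(|x|,|y|,|x±y|/√2) = 2.1213 > 1.5 ⇒ ∉ W
candidate 4: n = (0, 1, 1, 1) → π⊥ ≈ (+0.0000, +0.4142); max(|x|,|y|,|x±y|/√2) = 0.4142 ≤ 1.5 ⇒ ∈ W
candidate 5: n = (1, 1, 1, -1) → π⊥ ≈ (-0.4142, -1.0000); max(|x|,|y|,|x±y|/√2) = 1.0000 ≤ 1.5 ⇒ ∈ W

2, 4, 5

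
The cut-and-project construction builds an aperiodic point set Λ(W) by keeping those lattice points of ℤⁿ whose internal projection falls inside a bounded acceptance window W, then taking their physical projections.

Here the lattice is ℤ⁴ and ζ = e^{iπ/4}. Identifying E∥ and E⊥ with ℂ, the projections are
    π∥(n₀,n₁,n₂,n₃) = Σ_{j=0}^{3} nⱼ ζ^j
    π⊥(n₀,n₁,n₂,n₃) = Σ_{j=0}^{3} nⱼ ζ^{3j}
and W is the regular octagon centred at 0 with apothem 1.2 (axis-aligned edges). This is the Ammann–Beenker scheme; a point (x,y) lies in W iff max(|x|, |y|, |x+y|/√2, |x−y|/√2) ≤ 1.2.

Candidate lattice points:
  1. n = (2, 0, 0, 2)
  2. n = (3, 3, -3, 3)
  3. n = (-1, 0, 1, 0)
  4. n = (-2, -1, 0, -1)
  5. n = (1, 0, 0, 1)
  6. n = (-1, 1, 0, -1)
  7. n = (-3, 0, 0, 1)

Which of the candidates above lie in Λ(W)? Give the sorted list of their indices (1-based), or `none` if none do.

With ζ = e^{iπ/4} the internal vectors are ζ^0,ζ^3,ζ^6,ζ^9.
#1 (2, 0, 0, 2): internal (3.414214, 1.414214); octagon support 3.414214 vs apothem 1.2 → ∉ W
#2 (3, 3, -3, 3): internal (3.000000, 7.242641); octagon support 7.242641 vs apothem 1.2 → ∉ W
#3 (-1, 0, 1, 0): internal (-1.000000, -1.000000); octagon support 1.414214 vs apothem 1.2 → ∉ W
#4 (-2, -1, 0, -1): internal (-2.000000, -1.414214); octagon support 2.414214 vs apothem 1.2 → ∉ W
#5 (1, 0, 0, 1): internal (1.707107, 0.707107); octagon support 1.707107 vs apothem 1.2 → ∉ W
#6 (-1, 1, 0, -1): internal (-2.414214, 0.000000); octagon support 2.414214 vs apothem 1.2 → ∉ W
#7 (-3, 0, 0, 1): internal (-2.292893, 0.707107); octagon support 2.292893 vs apothem 1.2 → ∉ W

none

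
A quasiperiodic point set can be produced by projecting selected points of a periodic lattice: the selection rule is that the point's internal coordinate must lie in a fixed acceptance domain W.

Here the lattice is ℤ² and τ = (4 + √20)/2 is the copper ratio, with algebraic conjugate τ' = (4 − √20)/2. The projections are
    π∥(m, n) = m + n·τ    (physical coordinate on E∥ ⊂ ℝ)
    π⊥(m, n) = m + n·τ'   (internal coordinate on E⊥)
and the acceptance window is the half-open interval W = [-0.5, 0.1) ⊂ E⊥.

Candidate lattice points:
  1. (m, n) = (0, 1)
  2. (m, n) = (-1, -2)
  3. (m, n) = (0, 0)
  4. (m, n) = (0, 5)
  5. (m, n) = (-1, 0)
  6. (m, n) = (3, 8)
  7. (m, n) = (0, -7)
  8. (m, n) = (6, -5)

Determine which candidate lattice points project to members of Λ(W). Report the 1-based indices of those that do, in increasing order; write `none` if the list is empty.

1, 3

Compute τ' = (4−√20)/2 = -0.23607, so π⊥(m,n) = m -0.23607·n.
[1] lift (0,1): star map gives -0.23607; window check -0.5 ≤ -0.23607 < 0.1 is true → IN Λ
[2] lift (-1,-2): star map gives -0.52786; window check -0.5 ≤ -0.52786 < 0.1 is false → out
[3] lift (0,0): star map gives 0.00000; window check -0.5 ≤ 0.00000 < 0.1 is true → IN Λ
[4] lift (0,5): star map gives -1.18034; window check -0.5 ≤ -1.18034 < 0.1 is false → out
[5] lift (-1,0): star map gives -1.00000; window check -0.5 ≤ -1.00000 < 0.1 is false → out
[6] lift (3,8): star map gives 1.11146; window check -0.5 ≤ 1.11146 < 0.1 is false → out
[7] lift (0,-7): star map gives 1.65248; window check -0.5 ≤ 1.65248 < 0.1 is false → out
[8] lift (6,-5): star map gives 7.18034; window check -0.5 ≤ 7.18034 < 0.1 is false → out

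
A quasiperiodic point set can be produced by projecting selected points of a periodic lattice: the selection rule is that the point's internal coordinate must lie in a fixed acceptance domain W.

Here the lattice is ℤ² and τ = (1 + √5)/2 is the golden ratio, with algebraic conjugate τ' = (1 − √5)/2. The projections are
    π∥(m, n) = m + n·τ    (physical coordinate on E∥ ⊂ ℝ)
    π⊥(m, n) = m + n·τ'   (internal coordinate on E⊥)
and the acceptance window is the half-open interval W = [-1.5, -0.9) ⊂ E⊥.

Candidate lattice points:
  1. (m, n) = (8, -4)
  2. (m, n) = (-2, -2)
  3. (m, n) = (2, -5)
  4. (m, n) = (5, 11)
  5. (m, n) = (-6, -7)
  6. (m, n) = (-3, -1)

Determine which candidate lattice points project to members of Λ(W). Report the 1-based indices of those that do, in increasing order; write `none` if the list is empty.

none

Numerically τ ≈ 1.6180 and τ' = −1/τ ≈ -0.6180.
candidate 1: (m,n)=(8,-4) → π∥ = 8-4·τ ≈ 1.5279, π⊥ = 8-4·τ' ≈ 10.4721 ∉ [-1.5, -0.9) ⇒ out
candidate 2: (m,n)=(-2,-2) → π∥ = -2-2·τ ≈ -5.2361, π⊥ = -2-2·τ' ≈ -0.7639 ∉ [-1.5, -0.9) ⇒ out
candidate 3: (m,n)=(2,-5) → π∥ = 2-5·τ ≈ -6.0902, π⊥ = 2-5·τ' ≈ 5.0902 ∉ [-1.5, -0.9) ⇒ out
candidate 4: (m,n)=(5,11) → π∥ = 5+11·τ ≈ 22.7984, π⊥ = 5+11·τ' ≈ -1.7984 ∉ [-1.5, -0.9) ⇒ out
candidate 5: (m,n)=(-6,-7) → π∥ = -6-7·τ ≈ -17.3262, π⊥ = -6-7·τ' ≈ -1.6738 ∉ [-1.5, -0.9) ⇒ out
candidate 6: (m,n)=(-3,-1) → π∥ = -3-1·τ ≈ -4.6180, π⊥ = -3-1·τ' ≈ -2.3820 ∉ [-1.5, -0.9) ⇒ out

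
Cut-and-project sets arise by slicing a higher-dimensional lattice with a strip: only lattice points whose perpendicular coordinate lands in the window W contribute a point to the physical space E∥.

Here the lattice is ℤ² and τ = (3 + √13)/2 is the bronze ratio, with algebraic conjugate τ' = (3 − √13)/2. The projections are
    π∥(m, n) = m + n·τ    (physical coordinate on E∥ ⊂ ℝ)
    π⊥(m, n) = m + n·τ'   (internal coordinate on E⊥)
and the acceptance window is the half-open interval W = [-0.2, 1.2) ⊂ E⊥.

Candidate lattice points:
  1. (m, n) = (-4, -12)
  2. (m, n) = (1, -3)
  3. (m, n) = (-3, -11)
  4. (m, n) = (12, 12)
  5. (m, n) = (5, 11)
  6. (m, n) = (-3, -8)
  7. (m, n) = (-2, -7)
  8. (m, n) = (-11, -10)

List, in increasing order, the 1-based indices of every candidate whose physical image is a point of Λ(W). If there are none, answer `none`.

Numerically τ ≈ 3.30278 and τ' = −1/τ ≈ -0.30278.
#1 (-4,-12): internal coord -4 + (-12)·τ' = -0.36669; -0.36669 ∉ [-0.2, 1.2) → out
#2 (1,-3): internal coord 1 + (-3)·τ' = +1.90833; +1.90833 ∉ [-0.2, 1.2) → out
#3 (-3,-11): internal coord -3 + (-11)·τ' = +0.33053; +0.33053 ∈ [-0.2, 1.2) → IN Λ
#4 (12,12): internal coord 12 + (12)·τ' = +8.36669; +8.36669 ∉ [-0.2, 1.2) → out
#5 (5,11): internal coord 5 + (11)·τ' = +1.66947; +1.66947 ∉ [-0.2, 1.2) → out
#6 (-3,-8): internal coord -3 + (-8)·τ' = -0.57779; -0.57779 ∉ [-0.2, 1.2) → out
#7 (-2,-7): internal coord -2 + (-7)·τ' = +0.11943; +0.11943 ∈ [-0.2, 1.2) → IN Λ
#8 (-11,-10): internal coord -11 + (-10)·τ' = -7.97224; -7.97224 ∉ [-0.2, 1.2) → out

3, 7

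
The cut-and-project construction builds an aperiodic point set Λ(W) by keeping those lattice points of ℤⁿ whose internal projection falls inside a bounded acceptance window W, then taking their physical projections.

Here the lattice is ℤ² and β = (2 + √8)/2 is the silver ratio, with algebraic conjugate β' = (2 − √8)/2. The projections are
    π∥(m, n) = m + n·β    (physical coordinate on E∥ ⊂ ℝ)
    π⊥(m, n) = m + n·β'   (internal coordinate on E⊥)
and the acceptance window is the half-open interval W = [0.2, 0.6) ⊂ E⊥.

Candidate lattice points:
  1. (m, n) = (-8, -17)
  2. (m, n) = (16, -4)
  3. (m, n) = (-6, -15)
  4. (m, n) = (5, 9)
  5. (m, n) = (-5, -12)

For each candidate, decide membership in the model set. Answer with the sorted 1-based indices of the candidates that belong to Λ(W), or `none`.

Compute β' = (2−√8)/2 = -0.41421, so π⊥(m,n) = m -0.41421·n.
#1 (-8,-17): internal coord -8 + (-17)·β' = -0.95837; -0.95837 ∉ [0.2, 0.6) → out
#2 (16,-4): internal coord 16 + (-4)·β' = +17.65685; +17.65685 ∉ [0.2, 0.6) → out
#3 (-6,-15): internal coord -6 + (-15)·β' = +0.21320; +0.21320 ∈ [0.2, 0.6) → IN Λ
#4 (5,9): internal coord 5 + (9)·β' = +1.27208; +1.27208 ∉ [0.2, 0.6) → out
#5 (-5,-12): internal coord -5 + (-12)·β' = -0.02944; -0.02944 ∉ [0.2, 0.6) → out

3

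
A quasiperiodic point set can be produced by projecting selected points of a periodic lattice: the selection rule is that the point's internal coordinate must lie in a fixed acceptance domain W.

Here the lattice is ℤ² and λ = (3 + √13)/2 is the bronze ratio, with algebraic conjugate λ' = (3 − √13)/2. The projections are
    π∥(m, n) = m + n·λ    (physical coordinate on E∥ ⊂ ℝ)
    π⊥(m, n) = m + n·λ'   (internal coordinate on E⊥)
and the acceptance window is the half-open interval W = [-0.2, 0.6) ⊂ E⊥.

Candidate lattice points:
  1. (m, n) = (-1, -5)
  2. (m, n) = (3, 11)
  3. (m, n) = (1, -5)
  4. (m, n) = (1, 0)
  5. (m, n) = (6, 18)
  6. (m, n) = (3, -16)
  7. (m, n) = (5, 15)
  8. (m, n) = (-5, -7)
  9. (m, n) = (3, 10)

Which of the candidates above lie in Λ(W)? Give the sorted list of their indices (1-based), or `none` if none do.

1, 5, 7, 9

Numerically λ ≈ 3.30278 and λ' = −1/λ ≈ -0.30278.
#1 (-1,-5): internal coord -1 + (-5)·λ' = +0.51388; +0.51388 ∈ [-0.2, 0.6) → IN Λ
#2 (3,11): internal coord 3 + (11)·λ' = -0.33053; -0.33053 ∉ [-0.2, 0.6) → out
#3 (1,-5): internal coord 1 + (-5)·λ' = +2.51388; +2.51388 ∉ [-0.2, 0.6) → out
#4 (1,0): internal coord 1 + (0)·λ' = +1.00000; +1.00000 ∉ [-0.2, 0.6) → out
#5 (6,18): internal coord 6 + (18)·λ' = +0.55004; +0.55004 ∈ [-0.2, 0.6) → IN Λ
#6 (3,-16): internal coord 3 + (-16)·λ' = +7.84441; +7.84441 ∉ [-0.2, 0.6) → out
#7 (5,15): internal coord 5 + (15)·λ' = +0.45837; +0.45837 ∈ [-0.2, 0.6) → IN Λ
#8 (-5,-7): internal coord -5 + (-7)·λ' = -2.88057; -2.88057 ∉ [-0.2, 0.6) → out
#9 (3,10): internal coord 3 + (10)·λ' = -0.02776; -0.02776 ∈ [-0.2, 0.6) → IN Λ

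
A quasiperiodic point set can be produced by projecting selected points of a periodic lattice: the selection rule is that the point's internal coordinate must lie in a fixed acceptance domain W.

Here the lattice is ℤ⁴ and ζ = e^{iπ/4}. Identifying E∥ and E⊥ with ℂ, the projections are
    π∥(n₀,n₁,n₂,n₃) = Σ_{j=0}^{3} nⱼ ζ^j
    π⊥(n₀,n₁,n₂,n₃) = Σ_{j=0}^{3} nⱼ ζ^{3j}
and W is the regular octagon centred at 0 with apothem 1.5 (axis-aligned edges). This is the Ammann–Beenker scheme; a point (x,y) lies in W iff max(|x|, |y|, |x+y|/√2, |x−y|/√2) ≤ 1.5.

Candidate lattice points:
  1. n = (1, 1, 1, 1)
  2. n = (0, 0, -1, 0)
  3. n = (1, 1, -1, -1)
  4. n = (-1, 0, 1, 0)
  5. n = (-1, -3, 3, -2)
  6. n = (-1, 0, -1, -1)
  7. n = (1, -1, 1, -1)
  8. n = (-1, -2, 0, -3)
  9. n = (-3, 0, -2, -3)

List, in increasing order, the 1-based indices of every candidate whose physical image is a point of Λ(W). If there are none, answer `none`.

With ζ = e^{iπ/4} the internal vectors are ζ^0,ζ^3,ζ^6,ζ^9.
#1 (1, 1, 1, 1): internal (1.0000, 0.4142); octagon support 1.0000 vs apothem 1.5 → ∈ W
#2 (0, 0, -1, 0): internal (0.0000, 1.0000); octagon support 1.0000 vs apothem 1.5 → ∈ W
#3 (1, 1, -1, -1): internal (-0.4142, 1.0000); octagon support 1.0000 vs apothem 1.5 → ∈ W
#4 (-1, 0, 1, 0): internal (-1.0000, -1.0000); octagon support 1.4142 vs apothem 1.5 → ∈ W
#5 (-1, -3, 3, -2): internal (-0.2929, -6.5355); octagon support 6.5355 vs apothem 1.5 → ∉ W
#6 (-1, 0, -1, -1): internal (-1.7071, 0.2929); octagon support 1.7071 vs apothem 1.5 → ∉ W
#7 (1, -1, 1, -1): internal (1.0000, -2.4142); octagon support 2.4142 vs apothem 1.5 → ∉ W
#8 (-1, -2, 0, -3): internal (-1.7071, -3.5355); octagon support 3.7071 vs apothem 1.5 → ∉ W
#9 (-3, 0, -2, -3): internal (-5.1213, -0.1213); octagon support 5.1213 vs apothem 1.5 → ∉ W

1, 2, 3, 4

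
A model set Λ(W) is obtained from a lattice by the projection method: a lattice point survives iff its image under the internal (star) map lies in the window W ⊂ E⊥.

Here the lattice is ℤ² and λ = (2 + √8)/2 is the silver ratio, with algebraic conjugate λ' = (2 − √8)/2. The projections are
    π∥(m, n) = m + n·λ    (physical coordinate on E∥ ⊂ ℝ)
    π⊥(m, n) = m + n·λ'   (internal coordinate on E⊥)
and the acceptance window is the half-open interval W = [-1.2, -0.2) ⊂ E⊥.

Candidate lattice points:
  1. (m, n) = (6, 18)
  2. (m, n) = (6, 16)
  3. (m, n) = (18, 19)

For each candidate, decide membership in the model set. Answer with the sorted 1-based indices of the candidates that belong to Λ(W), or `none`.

Numerically λ ≈ 2.414214 and λ' = −1/λ ≈ -0.414214.
[1] lift (6,18): star map gives -1.455844; window check -1.2 ≤ -1.455844 < -0.2 is false → out
[2] lift (6,16): star map gives -0.627417; window check -1.2 ≤ -0.627417 < -0.2 is true → IN Λ
[3] lift (18,19): star map gives 10.129942; window check -1.2 ≤ 10.129942 < -0.2 is false → out

2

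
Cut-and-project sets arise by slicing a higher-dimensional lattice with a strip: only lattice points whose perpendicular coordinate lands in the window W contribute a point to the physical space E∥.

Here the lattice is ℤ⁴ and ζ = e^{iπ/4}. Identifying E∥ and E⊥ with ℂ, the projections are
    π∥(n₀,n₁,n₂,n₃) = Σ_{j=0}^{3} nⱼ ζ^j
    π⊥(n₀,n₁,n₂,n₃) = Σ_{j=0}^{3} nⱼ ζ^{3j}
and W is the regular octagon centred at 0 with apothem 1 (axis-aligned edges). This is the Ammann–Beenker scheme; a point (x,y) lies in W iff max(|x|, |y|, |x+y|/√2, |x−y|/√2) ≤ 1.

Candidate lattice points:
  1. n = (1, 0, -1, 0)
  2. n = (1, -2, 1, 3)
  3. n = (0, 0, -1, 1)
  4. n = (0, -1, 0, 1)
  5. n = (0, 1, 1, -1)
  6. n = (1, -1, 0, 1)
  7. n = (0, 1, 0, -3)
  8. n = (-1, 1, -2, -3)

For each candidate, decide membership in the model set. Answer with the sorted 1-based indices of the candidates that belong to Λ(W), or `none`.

π⊥(n) = n₀ + n₁ζ³ + n₂ζ⁶ + n₃ζ⁹ where ζ = e^{iπ/4}.
#1 (1, 0, -1, 0): internal (1.000000, 1.000000); octagon support 1.414214 vs apothem 1 → ∉ W
#2 (1, -2, 1, 3): internal (4.535534, -0.292893); octagon support 4.535534 vs apothem 1 → ∉ W
#3 (0, 0, -1, 1): internal (0.707107, 1.707107); octagon support 1.707107 vs apothem 1 → ∉ W
#4 (0, -1, 0, 1): internal (1.414214, 0.000000); octagon support 1.414214 vs apothem 1 → ∉ W
#5 (0, 1, 1, -1): internal (-1.414214, -1.000000); octagon support 1.707107 vs apothem 1 → ∉ W
#6 (1, -1, 0, 1): internal (2.414214, 0.000000); octagon support 2.414214 vs apothem 1 → ∉ W
#7 (0, 1, 0, -3): internal (-2.828427, -1.414214); octagon support 3.000000 vs apothem 1 → ∉ W
#8 (-1, 1, -2, -3): internal (-3.828427, 0.585786); octagon support 3.828427 vs apothem 1 → ∉ W

none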